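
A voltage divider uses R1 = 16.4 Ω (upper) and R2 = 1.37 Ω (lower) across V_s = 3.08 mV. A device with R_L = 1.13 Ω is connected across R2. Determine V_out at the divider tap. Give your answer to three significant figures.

The load sits in parallel with R2, giving an effective lower resistance R2' = R2·R_L/(R2+R_L) = 0.6192 Ω.
Voltage divider with the loaded lower leg: V_out = 3.08 × 0.6192/(16.4 + 0.6192) = 3.08 × 0.03638 = 0.1121 mV.

V_out ≈ 0.112 mV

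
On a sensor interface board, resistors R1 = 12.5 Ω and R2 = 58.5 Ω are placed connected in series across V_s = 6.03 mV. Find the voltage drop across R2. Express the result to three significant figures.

V ≈ 4.97 mV

Total series resistance ΣR = 12.5 + 58.5 = 71.00 Ω.
Voltage divider: V = V_s · (58.50 / 71.00) = 6.03 × 0.8239 = 4.968 mV.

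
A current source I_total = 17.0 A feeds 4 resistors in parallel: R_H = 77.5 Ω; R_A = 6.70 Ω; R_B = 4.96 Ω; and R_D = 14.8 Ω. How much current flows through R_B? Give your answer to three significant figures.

I ≈ 7.95 A

Total conductance ΣG = 1/77.5 + 1/6.70 + 1/4.96 + 1/14.8 = 0.4313 (units of 1/Ω).
R_B takes the fraction G_k/ΣG = 0.2016/0.4313 = 0.4674, so I = 17.0 × 0.4674 = 7.946 A.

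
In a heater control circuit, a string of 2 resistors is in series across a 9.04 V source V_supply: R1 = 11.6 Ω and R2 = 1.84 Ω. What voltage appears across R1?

V ≈ 7.80 V

Series total: ΣR = 11.6 + 1.84 = 13.44 Ω.
By the voltage-divider rule, V = 9.04 × 11.60/13.44 = 7.802 V.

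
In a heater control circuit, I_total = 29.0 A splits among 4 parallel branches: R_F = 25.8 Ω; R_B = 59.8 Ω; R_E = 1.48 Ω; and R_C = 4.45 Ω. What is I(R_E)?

I ≈ 20.5 A

Conductances: ΣG = 1/25.8 + 1/59.8 + 1/1.48 + 1/4.45 = 0.9559 (1/Ω).
R_E takes the fraction G_k/ΣG = 0.6757/0.9559 = 0.7069, so I = 29.0 × 0.7069 = 20.50 A.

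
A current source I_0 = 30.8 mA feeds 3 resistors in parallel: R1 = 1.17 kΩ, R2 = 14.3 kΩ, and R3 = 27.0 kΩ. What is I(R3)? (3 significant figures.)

Conductances: ΣG = 1/1.17 + 1/14.3 + 1/27.0 = 0.9617 (1/kΩ).
Current divider: I(R3) = I_0 · G_k/ΣG = 30.8 × (0.03704/0.9617) = 30.8 × 0.03851 = 1.186 mA.

I ≈ 1.19 mA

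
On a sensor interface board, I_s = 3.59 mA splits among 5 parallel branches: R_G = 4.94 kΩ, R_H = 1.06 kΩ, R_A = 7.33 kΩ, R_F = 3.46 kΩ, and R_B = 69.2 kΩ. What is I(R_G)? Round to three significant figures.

Total conductance ΣG = 1/4.94 + 1/1.06 + 1/7.33 + 1/3.46 + 1/69.2 = 1.586 (units of 1/kΩ).
R_G takes the fraction G_k/ΣG = 0.2024/1.586 = 0.1277, so I = 3.59 × 0.1277 = 0.4583 mA.

I ≈ 0.458 mA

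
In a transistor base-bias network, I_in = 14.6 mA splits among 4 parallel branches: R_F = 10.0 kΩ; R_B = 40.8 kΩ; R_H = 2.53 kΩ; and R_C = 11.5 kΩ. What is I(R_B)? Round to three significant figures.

I ≈ 0.590 mA

Total conductance ΣG = 1/10.0 + 1/40.8 + 1/2.53 + 1/11.5 = 0.6067 (units of 1/kΩ).
By the current-divider rule, I = I_in · G_k/ΣG = 14.6 × 0.04040 = 0.5898 mA.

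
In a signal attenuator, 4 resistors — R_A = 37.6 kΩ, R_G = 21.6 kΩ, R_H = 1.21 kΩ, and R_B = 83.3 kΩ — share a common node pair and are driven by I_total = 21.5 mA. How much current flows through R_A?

ΣG = 1/37.6 + 1/21.6 + 1/1.21 + 1/83.3 = 0.9113.
R_A takes the fraction G_k/ΣG = 0.02660/0.9113 = 0.02918, so I = 21.5 × 0.02918 = 0.6274 mA.

I ≈ 0.627 mA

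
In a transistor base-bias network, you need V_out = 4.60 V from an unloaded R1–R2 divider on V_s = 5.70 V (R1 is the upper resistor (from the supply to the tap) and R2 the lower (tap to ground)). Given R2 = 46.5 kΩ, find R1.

Required fraction k = V_out/V_s = 0.8070.
R1 = R2·(1/k − 1) = 46.5 × 0.2391 = 11.12 kΩ.

R1 ≈ 11.1 kΩ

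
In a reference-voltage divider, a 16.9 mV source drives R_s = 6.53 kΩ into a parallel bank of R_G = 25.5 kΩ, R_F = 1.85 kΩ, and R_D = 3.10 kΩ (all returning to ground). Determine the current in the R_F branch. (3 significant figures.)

Equivalent of the parallel group: R_p = 1.108 kΩ.
Node voltage V_A = V_in · R_p/(R_s + R_p) = 16.9 × 0.1451 = 2.452 mV.
Branch current I = V_A/R_F = 2.452/1.85 = 1.325 µA.

I ≈ 1.33 µA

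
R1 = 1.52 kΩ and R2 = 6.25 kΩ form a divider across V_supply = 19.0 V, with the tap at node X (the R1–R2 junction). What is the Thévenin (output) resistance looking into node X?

R_th ≈ 1.22 kΩ

Zeroing V_supply shorts the top of R1 to ground, so R_th = R1 ‖ R2 = 1.223 kΩ.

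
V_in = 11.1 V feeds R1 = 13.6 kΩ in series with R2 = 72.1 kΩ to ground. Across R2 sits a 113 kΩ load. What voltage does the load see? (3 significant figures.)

R2 ‖ R_L = (72.1 × 113)/(72.1 + 113) = 44.02 kΩ.
Now apply the divider: V_out = 11.1 × 0.7640 = 8.480 V.

V_out ≈ 8.48 V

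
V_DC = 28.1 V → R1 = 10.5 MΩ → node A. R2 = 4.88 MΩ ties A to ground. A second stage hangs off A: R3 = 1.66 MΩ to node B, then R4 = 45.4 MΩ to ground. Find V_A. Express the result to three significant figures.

V_A ≈ 8.33 V

Node A sees R2 in parallel with the series input of stage 2, R3 + R4 = 47.06 MΩ.
R2 ‖ (R3+R4) = 4.422 MΩ.
First divider: V_A = V_DC · 4.422/(10.5 + 4.422) = 8.327 V.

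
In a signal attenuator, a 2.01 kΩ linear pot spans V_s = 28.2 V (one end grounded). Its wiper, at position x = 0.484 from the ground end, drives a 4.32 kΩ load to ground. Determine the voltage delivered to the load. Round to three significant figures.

V_out ≈ 12.2 V

Split the track: R_lower = x·R_p = 0.9728 kΩ, R_upper = (1−x)·R_p = 1.037 kΩ.
R_L loads the lower segment: effective lower R = 0.7940 kΩ.
Then V_out = V_s · 0.7940/(1.037 + 0.7940) = 12.23 V.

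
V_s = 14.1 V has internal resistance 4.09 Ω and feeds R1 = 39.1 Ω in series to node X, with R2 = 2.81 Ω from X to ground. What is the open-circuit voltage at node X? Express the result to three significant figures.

V_th ≈ 0.861 V

R1' = 4.09 + 39.1 = 43.19 Ω (source resistance + R1).
Open-circuit (no load on X): V_th = V_s · R2/(R1' + R2) = 14.1 × 2.81/(43.19 + 2.81) = 0.8613 V.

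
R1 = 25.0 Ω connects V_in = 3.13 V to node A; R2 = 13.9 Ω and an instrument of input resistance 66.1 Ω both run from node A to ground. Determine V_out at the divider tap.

V_out ≈ 0.985 V

First combine the lower leg with the load: R2 ‖ R_L = 11.48 Ω.
Voltage divider with the loaded lower leg: V_out = 3.13 × 11.48/(25.0 + 11.48) = 3.13 × 0.3148 = 0.9853 V.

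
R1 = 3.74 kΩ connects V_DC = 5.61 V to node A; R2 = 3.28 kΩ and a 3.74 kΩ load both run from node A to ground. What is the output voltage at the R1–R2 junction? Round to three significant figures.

V_out ≈ 1.79 V

First combine the lower leg with the load: R2 ‖ R_L = 1.747 kΩ.
Now apply the divider: V_out = 5.61 × 0.3184 = 1.786 V.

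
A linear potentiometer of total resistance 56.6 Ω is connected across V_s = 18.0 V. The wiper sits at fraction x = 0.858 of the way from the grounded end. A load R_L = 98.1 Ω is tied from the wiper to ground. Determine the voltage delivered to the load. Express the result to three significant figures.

V_out ≈ 14.4 V

The pot divides into 8.037 Ω above the wiper and 48.56 Ω below.
R_L loads the lower segment: effective lower R = 32.48 Ω.
Then V_out = V_s · 32.48/(8.037 + 32.48) = 14.43 V.
(Unloaded: V_out = x·V_s = 15.4 V.)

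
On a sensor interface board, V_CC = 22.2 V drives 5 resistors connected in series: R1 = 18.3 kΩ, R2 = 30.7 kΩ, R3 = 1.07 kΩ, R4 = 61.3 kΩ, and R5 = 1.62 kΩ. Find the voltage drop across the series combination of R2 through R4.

V ≈ 18.3 V

Total series resistance ΣR = 18.3 + 30.7 + 1.07 + 61.3 + 1.62 = 113.0 kΩ.
R_{R2..R4} = 30.7 + 1.07 + 61.3 = 93.07 kΩ.
By the voltage-divider rule, V = 22.2 × 93.07/113.0 = 18.29 V.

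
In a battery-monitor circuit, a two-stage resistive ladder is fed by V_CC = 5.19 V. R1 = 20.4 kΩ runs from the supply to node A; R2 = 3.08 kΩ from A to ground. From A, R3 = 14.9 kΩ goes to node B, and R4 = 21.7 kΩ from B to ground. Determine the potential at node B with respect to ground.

Looking into the second stage from A: R3 + R4 = 36.60 kΩ appears in parallel with R2.
R2 ‖ (R3+R4) = 2.841 kΩ.
So V_A = 5.19 × 0.1222 = 0.6344 V.
Stage 2 is unloaded, so V_B = V_A · R4/(R3+R4) = 0.6344 × 21.7/36.60 = 0.3761 V.

V_B ≈ 0.376 V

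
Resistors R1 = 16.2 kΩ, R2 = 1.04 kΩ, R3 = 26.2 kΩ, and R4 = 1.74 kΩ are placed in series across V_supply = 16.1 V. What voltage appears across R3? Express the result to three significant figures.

V ≈ 9.34 V

Total series resistance ΣR = 16.2 + 1.04 + 26.2 + 1.74 = 45.18 kΩ.
V = V_supply · R/ΣR = 16.1 × 0.5799 = 9.336 V.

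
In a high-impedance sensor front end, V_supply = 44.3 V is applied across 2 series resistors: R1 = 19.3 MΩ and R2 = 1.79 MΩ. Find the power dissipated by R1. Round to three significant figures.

P ≈ 85.2 µW

Series current I = V_supply/ΣR = 44.3/21.09 = 2.101 µA.
P = I²R = 4.412 × 19.3 = 85.16 µW.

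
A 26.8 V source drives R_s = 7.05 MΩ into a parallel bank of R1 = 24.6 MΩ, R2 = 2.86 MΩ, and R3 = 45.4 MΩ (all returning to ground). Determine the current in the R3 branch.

I ≈ 0.151 µA

Equivalent of the parallel group: R_p = 2.425 MΩ.
Node voltage V_A = V_DC · R_p/(R_s + R_p) = 26.8 × 0.2560 = 6.860 V.
I(R3) = V_A / R3 = 6.860/45.4 = 0.1511 µA.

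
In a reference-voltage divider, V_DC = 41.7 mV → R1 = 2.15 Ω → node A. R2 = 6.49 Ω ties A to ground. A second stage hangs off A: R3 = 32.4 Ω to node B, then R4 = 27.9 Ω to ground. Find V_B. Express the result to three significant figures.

V_B ≈ 14.1 mV

Node A sees R2 in parallel with the series input of stage 2, R3 + R4 = 60.30 Ω.
Effective lower resistance at A: R2 ‖ 60.30 = 5.859 Ω.
So V_A = 41.7 × 0.7316 = 30.51 mV.
Then the unloaded second divider: V_B = V_A × R4/(R3+R4) = 30.51 × 0.4627 = 14.11 mV.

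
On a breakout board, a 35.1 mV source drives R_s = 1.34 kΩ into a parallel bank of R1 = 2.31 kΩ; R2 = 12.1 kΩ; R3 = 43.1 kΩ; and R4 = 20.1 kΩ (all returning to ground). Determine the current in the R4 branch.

Parallel bank: R_p = 1/(1/2.31 + 1/12.1 + 1/43.1 + 1/20.1) = 1.699 kΩ.
V_A = 35.1 × 1.699/3.039 = 19.62 mV.
Branch current I = V_A/R4 = 19.62/20.1 = 0.9763 µA.
(Equivalently: I_total = 11.55 µA, then current-divider fraction G_k/ΣG = 0.08454.)

I ≈ 0.976 µA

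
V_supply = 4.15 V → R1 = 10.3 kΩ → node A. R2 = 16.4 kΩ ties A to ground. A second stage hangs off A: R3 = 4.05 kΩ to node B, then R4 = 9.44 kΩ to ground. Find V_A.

The second stage (R3 + R4 = 13.49 kΩ) loads node A in parallel with R2.
Effective lower resistance at A: R2 ‖ 13.49 = 7.402 kΩ.
V_A = 4.15 × 7.402/(10.3 + 7.402) = 1.735 V.

V_A ≈ 1.74 V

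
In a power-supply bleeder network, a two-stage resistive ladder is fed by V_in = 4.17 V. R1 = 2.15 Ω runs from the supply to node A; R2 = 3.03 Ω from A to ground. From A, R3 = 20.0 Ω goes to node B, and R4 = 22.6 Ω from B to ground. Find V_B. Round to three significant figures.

The second stage (R3 + R4 = 42.60 Ω) loads node A in parallel with R2.
R2 ‖ (R3+R4) = 2.829 Ω.
First divider: V_A = V_in · 2.829/(2.15 + 2.829) = 2.369 V.
Then the unloaded second divider: V_B = V_A × R4/(R3+R4) = 2.369 × 0.5305 = 1.257 V.

V_B ≈ 1.26 V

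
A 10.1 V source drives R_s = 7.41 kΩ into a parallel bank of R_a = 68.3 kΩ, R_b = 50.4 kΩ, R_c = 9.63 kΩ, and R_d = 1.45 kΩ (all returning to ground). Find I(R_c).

Equivalent of the parallel group: R_p = 1.208 kΩ.
V_A by voltage divider: V_A = 10.1 × 1.208/(7.41 + 1.208) = 1.415 V.
Branch current I = V_A/R_c = 1.415/9.63 = 0.1470 mA.
(Equivalently: I_total = 1.172 mA, then current-divider fraction G_k/ΣG = 0.1254.)

I ≈ 0.147 mA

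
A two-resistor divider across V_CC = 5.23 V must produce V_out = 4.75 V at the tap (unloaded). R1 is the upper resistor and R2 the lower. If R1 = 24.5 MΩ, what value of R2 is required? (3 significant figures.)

Required fraction k = V_out/V_CC = 0.9082.
Rearranging, R2 = R1·k/(1−k) = 24.5 × 9.896 = 242.4 MΩ.

R2 ≈ 242 MΩ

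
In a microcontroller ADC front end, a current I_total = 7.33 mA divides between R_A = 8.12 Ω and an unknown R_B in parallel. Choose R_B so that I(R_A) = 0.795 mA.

The fraction through R_A equals R_B/(R_A+R_B).
With f = 0.1085, R_B = R_A · f/(1−f) = 8.12 × 0.1217 = 0.9878 Ω.

R_B ≈ 0.988 Ω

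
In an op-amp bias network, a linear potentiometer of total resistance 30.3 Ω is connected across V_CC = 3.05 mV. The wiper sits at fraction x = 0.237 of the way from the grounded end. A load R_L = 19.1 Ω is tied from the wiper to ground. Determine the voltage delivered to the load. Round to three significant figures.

Lower segment x·R_p = 7.181 Ω; upper segment (1−x)·R_p = 23.12 Ω.
R_L loads the lower segment: effective lower R = 5.219 Ω.
V_out = 3.05 × 5.219/(23.12 + 5.219) = 0.5617 mV.
(Unloaded: V_out = x·V_CC = 0.723 mV.)

V_out ≈ 0.562 mV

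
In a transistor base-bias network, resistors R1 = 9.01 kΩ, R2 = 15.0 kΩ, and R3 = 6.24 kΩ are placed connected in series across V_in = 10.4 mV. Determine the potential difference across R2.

V ≈ 5.16 mV

Total series resistance ΣR = 9.01 + 15.0 + 6.24 = 30.25 kΩ.
By the voltage-divider rule, V = 10.4 × 15.00/30.25 = 5.157 mV.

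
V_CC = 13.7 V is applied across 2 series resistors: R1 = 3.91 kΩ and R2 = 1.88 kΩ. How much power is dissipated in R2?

The common current is I = 13.7/5.790 = 2.366 mA.
P = I²R = 5.599 × 1.88 = 10.53 mW.

P ≈ 10.5 mW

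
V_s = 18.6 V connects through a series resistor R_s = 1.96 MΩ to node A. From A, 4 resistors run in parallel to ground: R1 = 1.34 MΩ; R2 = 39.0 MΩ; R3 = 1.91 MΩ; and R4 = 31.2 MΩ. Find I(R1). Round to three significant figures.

I ≈ 3.85 µA

Parallel bank: R_p = 1/(1/1.34 + 1/39.0 + 1/1.91 + 1/31.2) = 0.7533 MΩ.
Node voltage V_A = V_s · R_p/(R_s + R_p) = 18.6 × 0.2776 = 5.164 V.
Branch current I = V_A/R1 = 5.164/1.34 = 3.854 µA.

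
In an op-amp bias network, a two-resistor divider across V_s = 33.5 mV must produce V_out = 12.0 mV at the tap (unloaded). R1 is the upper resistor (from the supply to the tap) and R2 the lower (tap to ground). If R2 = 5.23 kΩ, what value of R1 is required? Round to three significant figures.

V_out/V_s = R2/(R1+R2) = 0.3582.
Rearranging, R1 = R2·(1−k)/k = 5.23 × 1.792 = 9.370 kΩ.

R1 ≈ 9.37 kΩ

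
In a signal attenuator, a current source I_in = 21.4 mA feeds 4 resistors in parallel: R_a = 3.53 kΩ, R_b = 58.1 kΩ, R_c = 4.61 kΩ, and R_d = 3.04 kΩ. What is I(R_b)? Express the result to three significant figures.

I ≈ 0.435 mA

Total conductance ΣG = 1/3.53 + 1/58.1 + 1/4.61 + 1/3.04 = 0.8464 (units of 1/kΩ).
By the current-divider rule, I = I_in · G_k/ΣG = 21.4 × 0.02034 = 0.4352 mA.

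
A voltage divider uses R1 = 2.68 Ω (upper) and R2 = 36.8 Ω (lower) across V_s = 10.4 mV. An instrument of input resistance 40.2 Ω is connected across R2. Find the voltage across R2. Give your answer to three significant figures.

V_out ≈ 9.13 mV

R2 ‖ R_L = (36.8 × 40.2)/(36.8 + 40.2) = 19.21 Ω.
Voltage divider with the loaded lower leg: V_out = 10.4 × 19.21/(2.68 + 19.21) = 10.4 × 0.8776 = 9.127 mV.
(Unloaded it would be 9.69 mV; the load pulls it down.)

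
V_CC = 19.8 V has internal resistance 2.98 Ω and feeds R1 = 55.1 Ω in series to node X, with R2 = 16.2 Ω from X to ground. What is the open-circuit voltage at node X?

R1' = 2.98 + 55.1 = 58.08 Ω (source resistance + R1).
With X open, the divider is unloaded: V_th = 19.8 × 16.2/74.28 = 4.318 V.

V_th ≈ 4.32 V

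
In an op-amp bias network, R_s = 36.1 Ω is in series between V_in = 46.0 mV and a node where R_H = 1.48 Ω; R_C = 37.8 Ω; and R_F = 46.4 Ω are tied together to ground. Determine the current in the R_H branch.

I ≈ 1.15 mA

Equivalent of the parallel group: R_p = 1.382 Ω.
V_A = 46.0 × 1.382/37.48 = 1.696 mV.
Branch current I = V_A/R_H = 1.696/1.48 = 1.146 mA.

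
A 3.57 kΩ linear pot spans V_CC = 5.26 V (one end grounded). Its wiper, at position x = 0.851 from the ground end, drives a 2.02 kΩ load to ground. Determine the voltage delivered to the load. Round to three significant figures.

V_out ≈ 3.66 V

Lower segment x·R_p = 3.038 kΩ; upper segment (1−x)·R_p = 0.5319 kΩ.
(x·R_p) ‖ R_L = 1.213 kΩ.
Then V_out = V_CC · 1.213/(0.5319 + 1.213) = 3.657 V.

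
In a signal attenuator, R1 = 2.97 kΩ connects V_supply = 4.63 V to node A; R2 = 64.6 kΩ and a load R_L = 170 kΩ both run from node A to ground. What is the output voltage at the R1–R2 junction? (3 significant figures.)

The load sits in parallel with R2, giving an effective lower resistance R2' = R2·R_L/(R2+R_L) = 46.81 kΩ.
Now apply the divider: V_out = 4.63 × 0.9403 = 4.354 V.
(Unloaded it would be 4.43 V; the load pulls it down.)

V_out ≈ 4.35 V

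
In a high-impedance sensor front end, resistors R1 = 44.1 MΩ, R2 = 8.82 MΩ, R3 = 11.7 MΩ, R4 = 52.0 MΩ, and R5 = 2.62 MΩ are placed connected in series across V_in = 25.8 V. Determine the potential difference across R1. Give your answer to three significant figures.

ΣR = 44.1 + 8.82 + 11.7 + 52.0 + 2.62 = 119.2 MΩ.
Voltage divider: V = V_in · (44.10 / 119.2) = 25.8 × 0.3698 = 9.542 V.

V ≈ 9.54 V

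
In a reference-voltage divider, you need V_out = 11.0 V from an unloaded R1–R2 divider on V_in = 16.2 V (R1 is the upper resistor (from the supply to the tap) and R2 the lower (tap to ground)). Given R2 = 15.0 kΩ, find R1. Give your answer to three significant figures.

R1 ≈ 7.09 kΩ

Required fraction k = V_out/V_in = 0.6790.
Rearranging, R1 = R2·(1−k)/k = 15.0 × 0.4727 = 7.091 kΩ.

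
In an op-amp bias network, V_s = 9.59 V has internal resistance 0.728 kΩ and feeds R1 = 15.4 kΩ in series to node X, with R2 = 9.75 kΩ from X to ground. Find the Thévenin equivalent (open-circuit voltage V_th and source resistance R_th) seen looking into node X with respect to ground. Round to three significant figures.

V_th ≈ 3.61 V, R_th ≈ 6.08 kΩ

R1' = 0.728 + 15.4 = 16.13 kΩ (source resistance + R1).
V_th is the unloaded tap voltage: V_s · R2/(R1'+R2) = 9.59 × 0.3768 = 3.613 V.
Looking into X with the source shorted: R_th = R1'·R2/(R1'+R2) = 16.13 × 9.75/25.88 = 6.077 kΩ.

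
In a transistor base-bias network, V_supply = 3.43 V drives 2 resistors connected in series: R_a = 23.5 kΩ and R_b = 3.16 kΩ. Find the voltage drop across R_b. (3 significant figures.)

ΣR = 23.5 + 3.16 = 26.66 kΩ.
Voltage divider: V = V_supply · (3.160 / 26.66) = 3.43 × 0.1185 = 0.4066 V.

V ≈ 0.407 V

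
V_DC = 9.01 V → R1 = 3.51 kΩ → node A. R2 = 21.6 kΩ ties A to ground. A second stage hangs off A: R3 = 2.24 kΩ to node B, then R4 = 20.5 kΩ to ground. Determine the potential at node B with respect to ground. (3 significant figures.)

Looking into the second stage from A: R3 + R4 = 22.74 kΩ appears in parallel with R2.
R2 ‖ (R3+R4) = 11.08 kΩ.
V_A = 9.01 × 11.08/(3.51 + 11.08) = 6.842 V.
Then the unloaded second divider: V_B = V_A × R4/(R3+R4) = 6.842 × 0.9015 = 6.168 V.

V_B ≈ 6.17 V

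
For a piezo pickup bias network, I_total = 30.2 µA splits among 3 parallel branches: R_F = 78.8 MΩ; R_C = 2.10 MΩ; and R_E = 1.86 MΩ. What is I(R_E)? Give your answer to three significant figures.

Conductances: ΣG = 1/78.8 + 1/2.10 + 1/1.86 = 1.027 (1/MΩ).
Current divider: I(R_E) = I_total · G_k/ΣG = 30.2 × (0.5376/1.027) = 30.2 × 0.5237 = 15.82 µA.

I ≈ 15.8 µA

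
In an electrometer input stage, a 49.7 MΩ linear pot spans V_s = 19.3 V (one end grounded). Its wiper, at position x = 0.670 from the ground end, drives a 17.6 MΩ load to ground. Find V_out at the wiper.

V_out ≈ 7.96 V

The pot divides into 16.40 MΩ above the wiper and 33.30 MΩ below.
(x·R_p) ‖ R_L = 11.51 MΩ.
Loaded-divider output: V_out = 19.3 × 0.4125 = 7.961 V.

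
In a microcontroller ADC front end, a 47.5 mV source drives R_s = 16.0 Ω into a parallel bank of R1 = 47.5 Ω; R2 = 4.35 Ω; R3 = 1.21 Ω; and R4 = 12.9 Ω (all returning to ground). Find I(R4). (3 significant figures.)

I ≈ 0.189 mA

Parallel bank: R_p = 1/(1/47.5 + 1/4.35 + 1/1.21 + 1/12.9) = 0.8659 Ω.
V_A by voltage divider: V_A = 47.5 × 0.8659/(16.0 + 0.8659) = 2.439 mV.
Branch current I = V_A/R4 = 2.439/12.9 = 0.1890 mA.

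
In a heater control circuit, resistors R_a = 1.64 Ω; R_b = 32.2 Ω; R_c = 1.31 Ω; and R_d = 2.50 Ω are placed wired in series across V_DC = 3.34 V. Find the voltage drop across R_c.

V ≈ 0.116 V

Total series resistance ΣR = 1.64 + 32.2 + 1.31 + 2.50 = 37.65 Ω.
Voltage divider: V = V_DC · (1.310 / 37.65) = 3.34 × 0.03479 = 0.1162 V.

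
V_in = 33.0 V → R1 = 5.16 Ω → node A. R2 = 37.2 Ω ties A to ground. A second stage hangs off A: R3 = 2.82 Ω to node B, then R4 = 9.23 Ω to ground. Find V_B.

The second stage (R3 + R4 = 12.05 Ω) loads node A in parallel with R2.
Effective lower resistance at A: R2 ‖ 12.05 = 9.102 Ω.
V_A = 33.0 × 9.102/(5.16 + 9.102) = 21.06 V.
V_B = V_A × 0.7660 = 16.13 V.

V_B ≈ 16.1 V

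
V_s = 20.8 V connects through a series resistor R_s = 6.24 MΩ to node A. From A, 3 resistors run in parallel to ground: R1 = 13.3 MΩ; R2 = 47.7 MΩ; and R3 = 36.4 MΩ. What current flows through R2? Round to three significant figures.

I ≈ 0.246 µA

Equivalent of the parallel group: R_p = 8.089 MΩ.
V_A = 20.8 × 8.089/14.33 = 11.74 V.
I(R2) = V_A / R2 = 11.74/47.7 = 0.2462 µA.
(Check via current divider: I_total = 1.452 µA; share G_k/ΣG = 0.1696 → same result.)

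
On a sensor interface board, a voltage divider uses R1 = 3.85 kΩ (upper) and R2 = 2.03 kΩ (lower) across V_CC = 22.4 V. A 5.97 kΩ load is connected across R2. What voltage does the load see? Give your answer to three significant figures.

The load sits in parallel with R2, giving an effective lower resistance R2' = R2·R_L/(R2+R_L) = 1.515 kΩ.
Then V_out = V_CC · R2'/(R1 + R2') = 22.4 × 1.515/5.365 = 6.325 V.
(Unloaded it would be 7.73 V; the load pulls it down.)

V_out ≈ 6.33 V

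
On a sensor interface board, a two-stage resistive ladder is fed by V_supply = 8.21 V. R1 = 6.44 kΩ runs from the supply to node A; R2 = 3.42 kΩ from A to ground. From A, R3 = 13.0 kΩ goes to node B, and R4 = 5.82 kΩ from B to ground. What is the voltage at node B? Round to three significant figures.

V_B ≈ 0.787 V

The second stage (R3 + R4 = 18.82 kΩ) loads node A in parallel with R2.
R2 ‖ (R3+R4) = 2.894 kΩ.
V_A = 8.21 × 2.894/(6.44 + 2.894) = 2.546 V.
V_B = V_A × 0.3092 = 0.7872 V.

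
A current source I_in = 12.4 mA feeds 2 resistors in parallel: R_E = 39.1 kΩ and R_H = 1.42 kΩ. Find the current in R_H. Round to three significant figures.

For two parallel branches, I_k = I_in · (other R)/(sum of R).
I(R_H) = 12.4 × 39.1/(39.1 + 1.42) = 12.4 × 0.9650 = 11.97 mA.

I ≈ 12.0 mA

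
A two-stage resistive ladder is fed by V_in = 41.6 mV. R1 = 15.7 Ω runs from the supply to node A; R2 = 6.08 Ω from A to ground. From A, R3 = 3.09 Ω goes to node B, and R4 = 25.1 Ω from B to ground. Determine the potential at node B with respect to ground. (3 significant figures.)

Node A sees R2 in parallel with the series input of stage 2, R3 + R4 = 28.19 Ω.
Effective lower resistance at A: R2 ‖ 28.19 = 5.001 Ω.
V_A = 41.6 × 5.001/(15.7 + 5.001) = 10.05 mV.
Then the unloaded second divider: V_B = V_A × R4/(R3+R4) = 10.05 × 0.8904 = 8.949 mV.

V_B ≈ 8.95 mV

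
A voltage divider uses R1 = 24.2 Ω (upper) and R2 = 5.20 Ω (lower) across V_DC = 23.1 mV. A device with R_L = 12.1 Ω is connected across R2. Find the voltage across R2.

V_out ≈ 3.02 mV

R2 ‖ R_L = (5.20 × 12.1)/(5.20 + 12.1) = 3.637 Ω.
Then V_out = V_DC · R2'/(R1 + R2') = 23.1 × 3.637/27.84 = 3.018 mV.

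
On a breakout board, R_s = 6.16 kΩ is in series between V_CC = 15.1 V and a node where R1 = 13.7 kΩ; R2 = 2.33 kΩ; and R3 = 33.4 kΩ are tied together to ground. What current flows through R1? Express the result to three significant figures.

Parallel bank: R_p = 1/(1/13.7 + 1/2.33 + 1/33.4) = 1.879 kΩ.
V_A = 15.1 × 1.879/8.039 = 3.530 V.
I(R1) = V_A / R1 = 3.530/13.7 = 0.2577 mA.
(Equivalently: I_total = 1.878 mA, then current-divider fraction G_k/ΣG = 0.1372.)

I ≈ 0.258 mA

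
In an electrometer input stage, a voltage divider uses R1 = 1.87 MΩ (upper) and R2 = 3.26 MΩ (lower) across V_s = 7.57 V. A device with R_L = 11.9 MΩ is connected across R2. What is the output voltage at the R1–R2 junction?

First combine the lower leg with the load: R2 ‖ R_L = 2.559 MΩ.
Then V_out = V_s · R2'/(R1 + R2') = 7.57 × 2.559/4.429 = 4.374 V.

V_out ≈ 4.37 V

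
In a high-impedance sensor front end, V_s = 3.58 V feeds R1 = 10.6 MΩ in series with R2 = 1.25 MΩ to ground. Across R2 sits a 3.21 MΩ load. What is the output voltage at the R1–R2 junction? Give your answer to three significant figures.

V_out ≈ 0.280 V

First combine the lower leg with the load: R2 ‖ R_L = 0.8997 MΩ.
Then V_out = V_s · R2'/(R1 + R2') = 3.58 × 0.8997/11.50 = 0.2801 V.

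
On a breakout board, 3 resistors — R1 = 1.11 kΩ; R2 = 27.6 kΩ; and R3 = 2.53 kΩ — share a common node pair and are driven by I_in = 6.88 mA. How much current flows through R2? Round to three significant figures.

I ≈ 0.187 mA

ΣG = 1/1.11 + 1/27.6 + 1/2.53 = 1.332.
By the current-divider rule, I = I_in · G_k/ΣG = 6.88 × 0.02719 = 0.1871 mA.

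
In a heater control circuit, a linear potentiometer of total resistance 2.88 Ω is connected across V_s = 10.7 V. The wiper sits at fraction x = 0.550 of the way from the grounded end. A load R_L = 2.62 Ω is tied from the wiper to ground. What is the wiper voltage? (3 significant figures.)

V_out ≈ 4.63 V

The pot divides into 1.296 Ω above the wiper and 1.584 Ω below.
(x·R_p) ‖ R_L = 0.9872 Ω.
Then V_out = V_s · 0.9872/(1.296 + 0.9872) = 4.626 V.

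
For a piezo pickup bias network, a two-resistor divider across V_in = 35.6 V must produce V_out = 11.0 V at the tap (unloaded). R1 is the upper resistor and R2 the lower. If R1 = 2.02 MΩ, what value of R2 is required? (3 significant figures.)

The divider ratio is R2/(R1+R2) = 11.0/35.6 = 0.3090.
Rearranging, R2 = R1·k/(1−k) = 2.02 × 0.4472 = 0.9033 MΩ.

R2 ≈ 0.903 MΩ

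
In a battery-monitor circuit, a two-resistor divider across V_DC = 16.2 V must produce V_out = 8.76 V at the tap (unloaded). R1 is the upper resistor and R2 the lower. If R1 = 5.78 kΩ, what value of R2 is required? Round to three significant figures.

Required fraction k = V_out/V_DC = 0.5407.
R2 = R1 · 0.5407/(1 − 0.5407) = 6.805 kΩ.

R2 ≈ 6.81 kΩ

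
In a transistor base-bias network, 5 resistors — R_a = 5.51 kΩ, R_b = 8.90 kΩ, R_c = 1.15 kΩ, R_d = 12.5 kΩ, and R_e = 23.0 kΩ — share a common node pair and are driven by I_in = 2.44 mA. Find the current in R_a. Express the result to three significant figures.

ΣG = 1/5.51 + 1/8.90 + 1/1.15 + 1/12.5 + 1/23.0 = 1.287.
R_a takes the fraction G_k/ΣG = 0.1815/1.287 = 0.1410, so I = 2.44 × 0.1410 = 0.3441 mA.

I ≈ 0.344 mA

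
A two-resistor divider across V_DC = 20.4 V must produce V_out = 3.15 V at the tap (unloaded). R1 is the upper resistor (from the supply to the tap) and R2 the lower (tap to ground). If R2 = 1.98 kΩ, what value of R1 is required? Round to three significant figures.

R1 ≈ 10.8 kΩ

Required fraction k = V_out/V_DC = 0.1544.
Rearranging, R1 = R2·(1−k)/k = 1.98 × 5.476 = 10.84 kΩ.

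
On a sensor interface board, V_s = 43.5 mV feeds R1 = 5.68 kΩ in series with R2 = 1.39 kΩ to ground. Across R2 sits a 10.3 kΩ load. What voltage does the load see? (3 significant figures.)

The load sits in parallel with R2, giving an effective lower resistance R2' = R2·R_L/(R2+R_L) = 1.225 kΩ.
Now apply the divider: V_out = 43.5 × 0.1774 = 7.716 mV.

V_out ≈ 7.72 mV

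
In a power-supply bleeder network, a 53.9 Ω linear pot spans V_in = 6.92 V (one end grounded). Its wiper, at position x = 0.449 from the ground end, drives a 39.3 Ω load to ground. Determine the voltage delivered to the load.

V_out ≈ 2.32 V

Split the track: R_lower = x·R_p = 24.20 Ω, R_upper = (1−x)·R_p = 29.70 Ω.
(x·R_p) ‖ R_L = 14.98 Ω.
V_out = 6.92 × 14.98/(29.70 + 14.98) = 2.320 V.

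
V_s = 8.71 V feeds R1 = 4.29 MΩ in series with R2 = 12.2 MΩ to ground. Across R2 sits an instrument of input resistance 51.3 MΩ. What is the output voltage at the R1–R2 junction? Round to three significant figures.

V_out ≈ 6.07 V

First combine the lower leg with the load: R2 ‖ R_L = 9.856 MΩ.
Now apply the divider: V_out = 8.71 × 0.6967 = 6.069 V.
(Unloaded it would be 6.44 V; the load pulls it down.)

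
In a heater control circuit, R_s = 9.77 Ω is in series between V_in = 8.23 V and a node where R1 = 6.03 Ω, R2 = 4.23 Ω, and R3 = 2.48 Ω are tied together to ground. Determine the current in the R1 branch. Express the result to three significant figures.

Equivalent of the parallel group: R_p = 1.242 Ω.
V_A = 8.23 × 1.242/11.01 = 0.9279 V.
Branch current I = V_A/R1 = 0.9279/6.03 = 0.1539 A.
(Check via current divider: I_total = 0.7474 A; share G_k/ΣG = 0.2059 → same result.)

I ≈ 0.154 A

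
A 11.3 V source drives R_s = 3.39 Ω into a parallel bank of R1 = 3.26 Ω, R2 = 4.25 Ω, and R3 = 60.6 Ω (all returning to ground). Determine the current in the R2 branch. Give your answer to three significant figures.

I ≈ 0.919 A

Parallel bank: R_p = 1/(1/3.26 + 1/4.25 + 1/60.6) = 1.790 Ω.
Node voltage V_A = V_CC · R_p/(R_s + R_p) = 11.3 × 0.3456 = 3.905 V.
Branch current I = V_A/R2 = 3.905/4.25 = 0.9189 A.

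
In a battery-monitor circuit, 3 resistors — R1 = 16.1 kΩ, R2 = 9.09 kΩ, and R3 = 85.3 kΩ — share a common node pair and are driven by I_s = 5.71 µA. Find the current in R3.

I ≈ 0.364 µA

Conductances: ΣG = 1/16.1 + 1/9.09 + 1/85.3 = 0.1838 (1/kΩ).
R3 takes the fraction G_k/ΣG = 0.01172/0.1838 = 0.06377, so I = 5.71 × 0.06377 = 0.3641 µA.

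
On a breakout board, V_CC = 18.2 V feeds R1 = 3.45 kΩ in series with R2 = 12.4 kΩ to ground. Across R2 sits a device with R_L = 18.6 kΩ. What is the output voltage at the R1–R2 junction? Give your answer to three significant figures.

V_out ≈ 12.4 V

The load sits in parallel with R2, giving an effective lower resistance R2' = R2·R_L/(R2+R_L) = 7.440 kΩ.
Then V_out = V_CC · R2'/(R1 + R2') = 18.2 × 7.440/10.89 = 12.43 V.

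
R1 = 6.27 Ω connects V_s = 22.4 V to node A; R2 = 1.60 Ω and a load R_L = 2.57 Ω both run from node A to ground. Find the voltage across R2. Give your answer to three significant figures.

R2 ‖ R_L = (1.60 × 2.57)/(1.60 + 2.57) = 0.9861 Ω.
Voltage divider with the loaded lower leg: V_out = 22.4 × 0.9861/(6.27 + 0.9861) = 22.4 × 0.1359 = 3.044 V.

V_out ≈ 3.04 V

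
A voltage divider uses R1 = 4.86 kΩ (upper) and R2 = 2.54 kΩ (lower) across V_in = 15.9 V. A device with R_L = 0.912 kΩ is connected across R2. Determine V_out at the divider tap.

V_out ≈ 1.93 V

The load sits in parallel with R2, giving an effective lower resistance R2' = R2·R_L/(R2+R_L) = 0.6711 kΩ.
Voltage divider with the loaded lower leg: V_out = 15.9 × 0.6711/(4.86 + 0.6711) = 15.9 × 0.1213 = 1.929 V.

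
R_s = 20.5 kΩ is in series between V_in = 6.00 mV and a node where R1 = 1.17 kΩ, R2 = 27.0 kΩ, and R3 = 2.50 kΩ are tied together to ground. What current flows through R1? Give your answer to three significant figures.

I ≈ 0.187 µA

Parallel bank: R_p = 1/(1/1.17 + 1/27.0 + 1/2.50) = 0.7742 kΩ.
V_A = 6.00 × 0.7742/21.27 = 0.2183 mV.
Branch current I = V_A/R1 = 0.2183/1.17 = 0.1866 µA.
(Check via current divider: I_total = 0.2820 µA; share G_k/ΣG = 0.6617 → same result.)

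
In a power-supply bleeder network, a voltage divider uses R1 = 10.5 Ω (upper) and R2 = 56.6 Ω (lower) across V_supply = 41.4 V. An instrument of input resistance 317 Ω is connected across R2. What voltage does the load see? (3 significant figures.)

V_out ≈ 34.0 V

First combine the lower leg with the load: R2 ‖ R_L = 48.03 Ω.
Now apply the divider: V_out = 41.4 × 0.8206 = 33.97 V.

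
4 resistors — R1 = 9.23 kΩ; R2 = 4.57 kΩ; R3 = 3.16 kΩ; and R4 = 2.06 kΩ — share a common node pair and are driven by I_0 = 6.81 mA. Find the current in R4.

I ≈ 2.93 mA

Conductances: ΣG = 1/9.23 + 1/4.57 + 1/3.16 + 1/2.06 = 1.129 (1/kΩ).
R4 takes the fraction G_k/ΣG = 0.4854/1.129 = 0.4300, so I = 6.81 × 0.4300 = 2.928 mA.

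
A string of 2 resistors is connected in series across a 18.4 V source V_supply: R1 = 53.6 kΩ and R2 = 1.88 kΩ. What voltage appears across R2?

ΣR = 53.6 + 1.88 = 55.48 kΩ.
V = V_supply · R/ΣR = 18.4 × 0.03389 = 0.6235 V.

V ≈ 0.624 V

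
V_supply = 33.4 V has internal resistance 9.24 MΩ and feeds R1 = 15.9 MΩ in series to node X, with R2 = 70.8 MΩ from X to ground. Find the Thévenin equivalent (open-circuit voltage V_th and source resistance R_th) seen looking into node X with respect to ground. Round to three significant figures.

R1' = 9.24 + 15.9 = 25.14 MΩ (source resistance + R1).
With X open, the divider is unloaded: V_th = 33.4 × 70.8/95.94 = 24.65 V.
Looking into X with the source shorted: R_th = R1'·R2/(R1'+R2) = 25.14 × 70.8/95.94 = 18.55 MΩ.

V_th ≈ 24.6 V, R_th ≈ 18.6 MΩ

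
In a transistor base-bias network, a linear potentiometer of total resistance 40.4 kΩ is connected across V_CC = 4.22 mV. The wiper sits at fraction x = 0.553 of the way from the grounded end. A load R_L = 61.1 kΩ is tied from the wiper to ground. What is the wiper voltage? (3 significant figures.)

Split the track: R_lower = x·R_p = 22.34 kΩ, R_upper = (1−x)·R_p = 18.06 kΩ.
(x·R_p) ‖ R_L = 16.36 kΩ.
V_out = 4.22 × 16.36/(18.06 + 16.36) = 2.006 mV.
(Unloaded: V_out = x·V_CC = 2.33 mV.)

V_out ≈ 2.01 mV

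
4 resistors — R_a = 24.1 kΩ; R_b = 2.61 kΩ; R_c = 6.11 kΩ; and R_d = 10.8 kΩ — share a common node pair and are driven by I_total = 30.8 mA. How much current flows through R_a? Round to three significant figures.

I ≈ 1.88 mA

Total conductance ΣG = 1/24.1 + 1/2.61 + 1/6.11 + 1/10.8 = 0.6809 (units of 1/kΩ).
R_a takes the fraction G_k/ΣG = 0.04149/0.6809 = 0.06094, so I = 30.8 × 0.06094 = 1.877 mA.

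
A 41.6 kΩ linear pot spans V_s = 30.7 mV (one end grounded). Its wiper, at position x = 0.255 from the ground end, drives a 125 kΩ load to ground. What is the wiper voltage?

V_out ≈ 7.36 mV

The pot divides into 30.99 kΩ above the wiper and 10.61 kΩ below.
(x·R_p) ‖ R_L = 9.778 kΩ.
Loaded-divider output: V_out = 30.7 × 0.2398 = 7.363 mV.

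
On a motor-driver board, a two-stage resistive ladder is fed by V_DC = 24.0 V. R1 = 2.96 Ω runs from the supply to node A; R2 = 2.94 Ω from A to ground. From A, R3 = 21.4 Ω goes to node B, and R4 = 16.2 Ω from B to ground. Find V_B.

Looking into the second stage from A: R3 + R4 = 37.60 Ω appears in parallel with R2.
R2 ‖ (R3+R4) = 2.727 Ω.
First divider: V_A = V_DC · 2.727/(2.96 + 2.727) = 11.51 V.
V_B = V_A × 0.4309 = 4.958 V.

V_B ≈ 4.96 V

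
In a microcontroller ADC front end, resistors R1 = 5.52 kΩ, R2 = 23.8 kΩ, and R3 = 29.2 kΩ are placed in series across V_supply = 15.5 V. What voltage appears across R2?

V ≈ 6.30 V

ΣR = 5.52 + 23.8 + 29.2 = 58.52 kΩ.
V = V_supply · R/ΣR = 15.5 × 0.4067 = 6.304 V.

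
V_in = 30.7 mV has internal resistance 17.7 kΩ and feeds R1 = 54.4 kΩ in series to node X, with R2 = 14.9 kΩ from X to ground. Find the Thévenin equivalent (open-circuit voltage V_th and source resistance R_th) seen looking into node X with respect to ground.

R1' = 17.7 + 54.4 = 72.10 kΩ (source resistance + R1).
V_th is the unloaded tap voltage: V_in · R2/(R1'+R2) = 30.7 × 0.1713 = 5.258 mV.
Looking into X with the source shorted: R_th = R1'·R2/(R1'+R2) = 72.10 × 14.9/87.00 = 12.35 kΩ.

V_th ≈ 5.26 mV, R_th ≈ 12.3 kΩ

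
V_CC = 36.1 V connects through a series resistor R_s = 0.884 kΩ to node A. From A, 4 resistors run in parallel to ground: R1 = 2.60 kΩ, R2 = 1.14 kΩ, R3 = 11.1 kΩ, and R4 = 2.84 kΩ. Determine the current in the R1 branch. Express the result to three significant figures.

Combine the parallel branches: R_p = (1/2.60 + 1/1.14 + 1/11.1 + 1/2.84)⁻¹ = 0.5869 kΩ.
Node voltage V_A = V_CC · R_p/(R_s + R_p) = 36.1 × 0.3990 = 14.40 V.
I(R1) = V_A / R1 = 14.40/2.60 = 5.540 mA.
(Check via current divider: I_total = 24.54 mA; share G_k/ΣG = 0.2257 → same result.)

I ≈ 5.54 mA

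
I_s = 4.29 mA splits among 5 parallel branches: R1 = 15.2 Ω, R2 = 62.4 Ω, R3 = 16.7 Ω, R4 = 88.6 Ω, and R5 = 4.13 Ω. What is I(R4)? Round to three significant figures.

Total conductance ΣG = 1/15.2 + 1/62.4 + 1/16.7 + 1/88.6 + 1/4.13 = 0.3951 (units of 1/Ω).
R4 takes the fraction G_k/ΣG = 0.01129/0.3951 = 0.02857, so I = 4.29 × 0.02857 = 0.1225 mA.

I ≈ 0.123 mA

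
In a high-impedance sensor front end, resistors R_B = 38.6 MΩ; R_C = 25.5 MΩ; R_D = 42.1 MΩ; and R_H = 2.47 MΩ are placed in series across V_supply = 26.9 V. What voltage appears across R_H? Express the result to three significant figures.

V ≈ 0.611 V

Total series resistance ΣR = 38.6 + 25.5 + 42.1 + 2.47 = 108.7 MΩ.
By the voltage-divider rule, V = 26.9 × 2.470/108.7 = 0.6114 V.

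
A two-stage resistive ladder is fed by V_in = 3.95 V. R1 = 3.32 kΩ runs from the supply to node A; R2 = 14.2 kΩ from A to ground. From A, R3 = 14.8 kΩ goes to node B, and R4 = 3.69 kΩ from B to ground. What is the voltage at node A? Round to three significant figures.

V_A ≈ 2.79 V

Node A sees R2 in parallel with the series input of stage 2, R3 + R4 = 18.49 kΩ.
R2 ‖ (R3+R4) = 8.032 kΩ.
First divider: V_A = V_in · 8.032/(3.32 + 8.032) = 2.795 V.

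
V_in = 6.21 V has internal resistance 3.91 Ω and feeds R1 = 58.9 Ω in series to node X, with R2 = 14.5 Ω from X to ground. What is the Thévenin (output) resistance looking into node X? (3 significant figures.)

R1' = 3.91 + 58.9 = 62.81 Ω (source resistance + R1).
Zeroing V_in shorts the top of R1' to ground, so R_th = R1' ‖ R2 = 11.78 Ω.

R_th ≈ 11.8 Ω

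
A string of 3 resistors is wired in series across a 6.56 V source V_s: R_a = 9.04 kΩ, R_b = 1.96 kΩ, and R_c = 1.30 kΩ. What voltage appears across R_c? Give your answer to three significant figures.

V ≈ 0.693 V

ΣR = 9.04 + 1.96 + 1.30 = 12.30 kΩ.
Voltage divider: V = V_s · (1.300 / 12.30) = 6.56 × 0.1057 = 0.6933 V.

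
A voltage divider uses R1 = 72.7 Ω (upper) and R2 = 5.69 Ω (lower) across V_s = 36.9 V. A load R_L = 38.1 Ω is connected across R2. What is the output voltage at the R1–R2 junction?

V_out ≈ 2.35 V

R2 ‖ R_L = (5.69 × 38.1)/(5.69 + 38.1) = 4.951 Ω.
Voltage divider with the loaded lower leg: V_out = 36.9 × 4.951/(72.7 + 4.951) = 36.9 × 0.06376 = 2.353 V.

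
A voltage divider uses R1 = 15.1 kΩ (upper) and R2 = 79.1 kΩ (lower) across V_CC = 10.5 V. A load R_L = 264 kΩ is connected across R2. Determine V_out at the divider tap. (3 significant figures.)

First combine the lower leg with the load: R2 ‖ R_L = 60.86 kΩ.
Voltage divider with the loaded lower leg: V_out = 10.5 × 60.86/(15.1 + 60.86) = 10.5 × 0.8012 = 8.413 V.

V_out ≈ 8.41 V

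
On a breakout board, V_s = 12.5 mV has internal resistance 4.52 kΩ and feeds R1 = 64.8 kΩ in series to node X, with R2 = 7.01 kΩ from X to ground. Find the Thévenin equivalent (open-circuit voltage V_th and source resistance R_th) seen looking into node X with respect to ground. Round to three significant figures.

R1' = 4.52 + 64.8 = 69.32 kΩ (source resistance + R1).
Open-circuit (no load on X): V_th = V_s · R2/(R1' + R2) = 12.5 × 7.01/(69.32 + 7.01) = 1.148 mV.
With V_s suppressed (replaced by a short), R_th = R1' ‖ R2 = (69.32 × 7.01)/(69.32 + 7.01) = 6.366 kΩ.

V_th ≈ 1.15 mV, R_th ≈ 6.37 kΩ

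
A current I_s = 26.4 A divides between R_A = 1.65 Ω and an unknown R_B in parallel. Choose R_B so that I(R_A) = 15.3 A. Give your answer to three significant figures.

R_B ≈ 2.27 Ω

The fraction through R_A equals R_B/(R_A+R_B).
With f = 0.5795, R_B = R_A · f/(1−f) = 1.65 × 1.378 = 2.274 Ω.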